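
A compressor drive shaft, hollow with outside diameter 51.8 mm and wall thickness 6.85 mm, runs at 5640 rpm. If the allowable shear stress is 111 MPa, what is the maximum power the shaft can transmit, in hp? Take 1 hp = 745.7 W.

1700 hp

J = π(d_o⁴ − d_i⁴)/32 = π(0.0518⁴ − 0.0381⁴)/32 = 5.000×10^-7 m⁴.
T_max = τ_allow·J/r = 1.11×10^8 × 5.000×10^-7 / 0.0259 = 2143 N·m.
ω = 2π·5640/60 = 590.6 rad/s, so P_max = T_max·ω = 1.266×10^6 W.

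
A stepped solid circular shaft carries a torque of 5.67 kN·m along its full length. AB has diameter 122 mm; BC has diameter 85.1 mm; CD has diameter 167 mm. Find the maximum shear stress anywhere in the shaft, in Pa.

Under the same torque, τ_max = 16T/(πd³) is largest where d is smallest — segment BC (d = 85.1 mm).
τ_max = 16·5670/(π·(0.0851)³) = 4.686×10^7 Pa.

4.69e7 Pa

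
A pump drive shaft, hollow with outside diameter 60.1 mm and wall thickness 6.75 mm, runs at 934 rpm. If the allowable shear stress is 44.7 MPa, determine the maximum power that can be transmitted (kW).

119 kW

J = π(d_o⁴ − d_i⁴)/32 = π(0.0601⁴ − 0.0466⁴)/32 = 8.179×10^-7 m⁴.
T_max = τ_allow·J/r = 4.47×10^7 × 8.179×10^-7 / 0.0301 = 1217 N·m.
ω = 2π·934/60 = 97.81 rad/s, so P_max = T_max·ω = 1.190×10^5 W.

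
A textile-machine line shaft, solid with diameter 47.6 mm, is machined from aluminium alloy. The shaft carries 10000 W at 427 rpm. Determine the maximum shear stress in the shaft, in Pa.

ω = 2π·427/60 = 44.72 rad/s, so T = P/ω = 10000 / 44.72 = 223.6 N·m.
J = πd⁴/32 = π(0.0476)⁴/32 = 5.040×10^-7 m⁴.
τ_max = T·r/J = 223.6 × 0.0238 / 5.040×10^-7 = 1.056×10^7 Pa.

1.06e7 Pa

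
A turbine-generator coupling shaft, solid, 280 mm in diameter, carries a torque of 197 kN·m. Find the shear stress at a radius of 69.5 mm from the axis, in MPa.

J = πd⁴/32 = π(0.280)⁴/32 = 6.034×10^-4 m⁴.
Shear stress varies linearly with radius: τ = T·r/J = 197000 × 0.0695 / 6.034×10^-4 = 2.269×10^7 Pa.

22.7 MPa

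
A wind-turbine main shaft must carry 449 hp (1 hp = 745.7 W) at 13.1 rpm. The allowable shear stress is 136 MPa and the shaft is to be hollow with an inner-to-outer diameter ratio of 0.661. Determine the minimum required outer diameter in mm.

224 mm

ω = 2π·13.1/60 = 1.372 rad/s, so T = P/ω = 449×745.7 / 1.372 = 244100 N·m.
For a hollow shaft with d_i/d_o = 0.661: τ_max = 16T/(π d_o³ (1−k⁴)), so d_o = [16T/(π τ_allow (1−k⁴))]^(1/3) = [16·244100/(π·1.36×10^8·0.8091)]^(1/3) = 0.2244 m.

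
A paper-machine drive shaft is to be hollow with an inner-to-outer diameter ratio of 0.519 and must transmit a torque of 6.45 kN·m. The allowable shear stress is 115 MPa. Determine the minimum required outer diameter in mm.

67.5 mm

For a hollow shaft with d_i/d_o = 0.519: τ_max = 16T/(π d_o³ (1−k⁴)), so d_o = [16T/(π τ_allow (1−k⁴))]^(1/3) = [16·6450/(π·1.15×10^8·0.9274)]^(1/3) = 0.06753 m.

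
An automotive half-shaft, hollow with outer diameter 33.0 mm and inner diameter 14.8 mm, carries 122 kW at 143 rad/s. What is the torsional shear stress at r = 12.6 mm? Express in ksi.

ω = 143 rad/s, so T = P/ω = 122×10³ / 143.0 = 853.1 N·m.
J = π(d_o⁴ − d_i⁴)/32 = π(0.0330⁴ − 0.0148⁴)/32 = 1.117×10^-7 m⁴.
Shear stress varies linearly with radius: τ = T·r/J = 853.1 × 0.0126 / 1.117×10^-7 = 9.622×10^7 Pa.

14.0 ksi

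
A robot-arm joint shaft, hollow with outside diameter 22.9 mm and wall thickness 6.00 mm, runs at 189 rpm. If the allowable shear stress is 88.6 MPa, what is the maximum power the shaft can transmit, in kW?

3.92 kW

J = π(d_o⁴ − d_i⁴)/32 = π(0.0229⁴ − 0.0109⁴)/32 = 2.561×10^-8 m⁴.
T_max = τ_allow·J/r = 8.86×10^7 × 2.561×10^-8 / 0.0115 = 198.2 N·m.
ω = 2π·189/60 = 19.79 rad/s, so P_max = T_max·ω = 3923 W.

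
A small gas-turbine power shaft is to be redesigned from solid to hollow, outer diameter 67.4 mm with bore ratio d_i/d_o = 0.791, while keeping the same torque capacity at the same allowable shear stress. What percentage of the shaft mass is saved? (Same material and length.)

Equal τ_max and T ⇒ the solid shaft needs d_s³ = d_o³(1−k⁴), so d_s = 67.4·(1−0.791⁴)^(1/3) = 57.12 mm.
Area ratio A_h/A_s = d_o²(1−k²)/d_s² = (1−k²)/(1−k⁴)^(2/3) = 0.5213.
Mass saving = 1 − 0.5213 = 47.9 %.

47.9 %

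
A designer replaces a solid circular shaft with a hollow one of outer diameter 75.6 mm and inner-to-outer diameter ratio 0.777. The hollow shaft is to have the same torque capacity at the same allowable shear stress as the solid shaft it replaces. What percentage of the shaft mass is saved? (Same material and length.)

46.4 %

Equal τ_max and T ⇒ the solid shaft needs d_s³ = d_o³(1−k⁴), so d_s = 75.6·(1−0.777⁴)^(1/3) = 65.00 mm.
Area ratio A_h/A_s = d_o²(1−k²)/d_s² = (1−k²)/(1−k⁴)^(2/3) = 0.5361.
Mass saving = 1 − 0.5361 = 46.4 %.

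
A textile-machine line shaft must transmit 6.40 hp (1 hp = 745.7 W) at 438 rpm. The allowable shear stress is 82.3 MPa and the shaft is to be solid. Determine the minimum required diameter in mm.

18.6 mm

ω = 2π·438/60 = 45.87 rad/s, so T = P/ω = 6.40×745.7 / 45.87 = 104.0 N·m.
For a solid shaft τ_max = 16T/(πd³), so d = (16T/(π τ_allow))^(1/3) = (16·104.0/(π·8.23×10^7))^(1/3) = 0.01860 m.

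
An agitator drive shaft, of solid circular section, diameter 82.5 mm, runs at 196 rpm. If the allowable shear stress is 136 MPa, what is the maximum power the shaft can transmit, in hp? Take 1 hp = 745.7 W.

413 hp

J = πd⁴/32 = π(0.0825)⁴/32 = 4.548×10^-6 m⁴.
T_max = τ_allow·J/r = 1.36×10^8 × 4.548×10^-6 / 0.0413 = 14990 N·m.
ω = 2π·196/60 = 20.53 rad/s, so P_max = T_max·ω = 3.078×10^5 W.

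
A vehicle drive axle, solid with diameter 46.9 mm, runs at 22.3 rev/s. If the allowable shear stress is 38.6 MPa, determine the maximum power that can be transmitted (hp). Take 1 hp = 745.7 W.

J = πd⁴/32 = π(0.0469)⁴/32 = 4.750×10^-7 m⁴.
T_max = τ_allow·J/r = 3.86×10^7 × 4.750×10^-7 / 0.0234 = 781.9 N·m.
ω = 2π·22.3 = 140.1 rad/s, so P_max = T_max·ω = 1.096×10^5 W.

147 hp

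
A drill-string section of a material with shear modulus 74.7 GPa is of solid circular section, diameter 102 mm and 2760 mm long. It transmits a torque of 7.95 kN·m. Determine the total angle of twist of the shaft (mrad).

27.6 mrad

J = πd⁴/32 = π(0.102)⁴/32 = 1.063×10^-5 m⁴.
θ = T·L/(G·J) = 7950 × 2.76 / (74.7×10⁹ × 1.063×10^-5) = 0.02764 rad.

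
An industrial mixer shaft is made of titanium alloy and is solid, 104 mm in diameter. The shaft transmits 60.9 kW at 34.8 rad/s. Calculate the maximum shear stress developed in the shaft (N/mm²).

ω = 34.8 rad/s, so T = P/ω = 60.9×10³ / 34.80 = 1750 N·m.
J = πd⁴/32 = π(0.104)⁴/32 = 1.149×10^-5 m⁴.
τ_max = T·r/J = 1750 × 0.0520 / 1.149×10^-5 = 7.923×10^6 Pa.

7.92 N/mm²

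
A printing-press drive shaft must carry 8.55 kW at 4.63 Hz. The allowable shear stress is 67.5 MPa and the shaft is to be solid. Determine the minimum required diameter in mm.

ω = 2π·4.63 = 29.09 rad/s, so T = P/ω = 8.55×10³ / 29.09 = 293.9 N·m.
For a solid shaft τ_max = 16T/(πd³), so d = (16T/(π τ_allow))^(1/3) = (16·293.9/(π·6.75×10^7))^(1/3) = 0.02809 m.

28.1 mm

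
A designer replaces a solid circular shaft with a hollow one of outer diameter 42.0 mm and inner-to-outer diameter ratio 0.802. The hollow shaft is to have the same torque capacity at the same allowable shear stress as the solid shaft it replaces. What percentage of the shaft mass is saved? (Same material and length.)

Equal τ_max and T ⇒ the solid shaft needs d_s³ = d_o³(1−k⁴), so d_s = 42.0·(1−0.802⁴)^(1/3) = 35.15 mm.
Area ratio A_h/A_s = d_o²(1−k²)/d_s² = (1−k²)/(1−k⁴)^(2/3) = 0.5093.
Mass saving = 1 − 0.5093 = 49.1 %.

49.1 %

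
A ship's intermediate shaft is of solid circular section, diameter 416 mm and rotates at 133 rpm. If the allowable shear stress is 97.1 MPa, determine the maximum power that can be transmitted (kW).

J = πd⁴/32 = π(0.416)⁴/32 = 2.940×10^-3 m⁴.
T_max = τ_allow·J/r = 9.71×10^7 × 2.940×10^-3 / 0.208 = 1.373e6 N·m.
ω = 2π·133/60 = 13.93 rad/s, so P_max = T_max·ω = 1.912×10^7 W.

19100 kW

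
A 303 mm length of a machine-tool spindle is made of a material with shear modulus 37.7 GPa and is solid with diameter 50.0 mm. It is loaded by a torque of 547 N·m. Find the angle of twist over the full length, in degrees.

0.411°

J = πd⁴/32 = π(0.0500)⁴/32 = 6.136×10^-7 m⁴.
θ = T·L/(G·J) = 547.0 × 0.303 / (37.7×10⁹ × 6.136×10^-7) = 7.165×10^-3 rad.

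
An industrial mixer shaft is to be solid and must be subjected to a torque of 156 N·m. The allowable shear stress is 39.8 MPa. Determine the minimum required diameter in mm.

27.1 mm

For a solid shaft τ_max = 16T/(πd³), so d = (16T/(π τ_allow))^(1/3) = (16·156.0/(π·3.98×10^7))^(1/3) = 0.02713 m.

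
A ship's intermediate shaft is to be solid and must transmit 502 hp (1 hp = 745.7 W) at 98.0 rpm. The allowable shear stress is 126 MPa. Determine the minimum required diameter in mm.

114 mm

ω = 2π·98.0/60 = 10.26 rad/s, so T = P/ω = 502×745.7 / 10.26 = 36480 N·m.
For a solid shaft τ_max = 16T/(πd³), so d = (16T/(π τ_allow))^(1/3) = (16·36480/(π·1.26×10^8))^(1/3) = 0.1138 m.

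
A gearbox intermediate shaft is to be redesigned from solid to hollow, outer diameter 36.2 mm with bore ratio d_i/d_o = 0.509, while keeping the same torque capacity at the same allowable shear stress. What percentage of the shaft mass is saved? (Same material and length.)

22.4 %

Equal τ_max and T ⇒ the solid shaft needs d_s³ = d_o³(1−k⁴), so d_s = 36.2·(1−0.509⁴)^(1/3) = 35.37 mm.
Area ratio A_h/A_s = d_o²(1−k²)/d_s² = (1−k²)/(1−k⁴)^(2/3) = 0.7760.
Mass saving = 1 − 0.7760 = 22.4 %.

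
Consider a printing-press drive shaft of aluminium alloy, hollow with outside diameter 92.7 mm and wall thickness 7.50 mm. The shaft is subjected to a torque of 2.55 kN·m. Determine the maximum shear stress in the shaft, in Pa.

3.22e7 Pa

J = π(d_o⁴ − d_i⁴)/32 = π(0.0927⁴ − 0.0777⁴)/32 = 3.671×10^-6 m⁴.
τ_max = T·r/J = 2550 × 0.0464 / 3.671×10^-6 = 3.219×10^7 Pa.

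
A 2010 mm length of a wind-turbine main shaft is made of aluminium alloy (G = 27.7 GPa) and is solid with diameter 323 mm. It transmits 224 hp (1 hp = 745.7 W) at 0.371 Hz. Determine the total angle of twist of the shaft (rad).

0.00487 rad

ω = 2π·0.371 = 2.331 rad/s, so T = P/ω = 224×745.7 / 2.331 = 71660 N·m.
J = πd⁴/32 = π(0.323)⁴/32 = 1.069×10^-3 m⁴.
θ = T·L/(G·J) = 71660 × 2.01 / (27.7×10⁹ × 1.069×10^-3) = 4.866×10^-3 rad.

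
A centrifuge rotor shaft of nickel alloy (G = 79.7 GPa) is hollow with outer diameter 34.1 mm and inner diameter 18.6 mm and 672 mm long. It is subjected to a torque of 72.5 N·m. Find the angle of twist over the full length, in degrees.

0.289°

J = π(d_o⁴ − d_i⁴)/32 = π(0.0341⁴ − 0.0186⁴)/32 = 1.210×10^-7 m⁴.
θ = T·L/(G·J) = 72.50 × 0.672 / (79.7×10⁹ × 1.210×10^-7) = 5.052×10^-3 rad.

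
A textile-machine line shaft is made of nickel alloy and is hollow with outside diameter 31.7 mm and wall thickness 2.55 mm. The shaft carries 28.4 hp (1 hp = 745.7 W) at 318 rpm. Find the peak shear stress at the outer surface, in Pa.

2.02e8 Pa

ω = 2π·318/60 = 33.30 rad/s, so T = P/ω = 28.4×745.7 / 33.30 = 636.0 N·m.
J = π(d_o⁴ − d_i⁴)/32 = π(0.0317⁴ − 0.0266⁴)/32 = 4.999×10^-8 m⁴.
τ_max = T·r/J = 636.0 × 0.0158 / 4.999×10^-8 = 2.017×10^8 Pa.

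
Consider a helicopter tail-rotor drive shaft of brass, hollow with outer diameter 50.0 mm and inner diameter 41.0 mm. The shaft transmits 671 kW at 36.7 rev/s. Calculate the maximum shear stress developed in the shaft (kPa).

ω = 2π·36.7 = 230.6 rad/s, so T = P/ω = 671×10³ / 230.6 = 2910 N·m.
J = π(d_o⁴ − d_i⁴)/32 = π(0.0500⁴ − 0.0410⁴)/32 = 3.362×10^-7 m⁴.
τ_max = T·r/J = 2910 × 0.0250 / 3.362×10^-7 = 2.164×10^8 Pa.

216000 kPa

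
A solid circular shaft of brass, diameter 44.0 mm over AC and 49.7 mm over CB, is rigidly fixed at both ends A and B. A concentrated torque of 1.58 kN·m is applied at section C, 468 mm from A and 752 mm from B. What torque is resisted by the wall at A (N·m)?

Compatibility: T_A·a/J_AC = T_B·b/J_CB with T_A + T_B = T₀.
J_AC = 3.68×10^-7 m⁴, J_CB = 5.99×10^-7 m⁴, so T_A = T₀·(J_AC/a)/((J_AC/a)+(J_CB/b)) = 784.9 N·m, T_B = 795.1 N·m.

785 N·m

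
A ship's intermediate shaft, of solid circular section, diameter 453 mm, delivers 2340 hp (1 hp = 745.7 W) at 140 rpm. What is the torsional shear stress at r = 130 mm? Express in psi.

ω = 2π·140/60 = 14.66 rad/s, so T = P/ω = 2340×745.7 / 14.66 = 119000 N·m.
J = πd⁴/32 = π(0.453)⁴/32 = 4.134×10^-3 m⁴.
Shear stress varies linearly with radius: τ = T·r/J = 119000 × 0.130 / 4.134×10^-3 = 3.743×10^6 Pa.

543 psi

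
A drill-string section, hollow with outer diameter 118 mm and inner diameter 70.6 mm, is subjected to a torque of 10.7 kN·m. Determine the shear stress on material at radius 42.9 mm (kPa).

27700 kPa

J = π(d_o⁴ − d_i⁴)/32 = π(0.118⁴ − 0.0706⁴)/32 = 1.659×10^-5 m⁴.
Shear stress varies linearly with radius: τ = T·r/J = 10700 × 0.0429 / 1.659×10^-5 = 2.766×10^7 Pa.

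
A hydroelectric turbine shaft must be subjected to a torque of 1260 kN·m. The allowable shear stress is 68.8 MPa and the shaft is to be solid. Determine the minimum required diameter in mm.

454 mm

For a solid shaft τ_max = 16T/(πd³), so d = (16T/(π τ_allow))^(1/3) = (16·1.260e6/(π·6.88×10^7))^(1/3) = 0.4535 m.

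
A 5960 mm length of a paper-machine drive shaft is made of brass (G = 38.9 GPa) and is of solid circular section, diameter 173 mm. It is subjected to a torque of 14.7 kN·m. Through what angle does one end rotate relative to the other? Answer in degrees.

1.47°

J = πd⁴/32 = π(0.173)⁴/32 = 8.794×10^-5 m⁴.
θ = T·L/(G·J) = 14700 × 5.96 / (38.9×10⁹ × 8.794×10^-5) = 0.02561 rad.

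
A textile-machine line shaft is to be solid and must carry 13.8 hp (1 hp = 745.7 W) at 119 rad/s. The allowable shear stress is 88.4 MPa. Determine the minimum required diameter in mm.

ω = 119 rad/s, so T = P/ω = 13.8×745.7 / 119.0 = 86.48 N·m.
For a solid shaft τ_max = 16T/(πd³), so d = (16T/(π τ_allow))^(1/3) = (16·86.48/(π·8.84×10^7))^(1/3) = 0.01708 m.

17.1 mm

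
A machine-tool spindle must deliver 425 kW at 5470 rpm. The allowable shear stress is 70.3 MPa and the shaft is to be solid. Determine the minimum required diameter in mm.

ω = 2π·5470/60 = 572.8 rad/s, so T = P/ω = 425×10³ / 572.8 = 741.9 N·m.
For a solid shaft τ_max = 16T/(πd³), so d = (16T/(π τ_allow))^(1/3) = (16·741.9/(π·7.03×10^7))^(1/3) = 0.03774 m.

37.7 mm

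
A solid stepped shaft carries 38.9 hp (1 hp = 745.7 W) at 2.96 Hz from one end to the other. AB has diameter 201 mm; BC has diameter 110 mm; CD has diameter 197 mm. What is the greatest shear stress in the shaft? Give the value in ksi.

0.866 ksi

ω = 2π·2.96 = 18.60 rad/s, so T = P/ω = 38.9×745.7 / 18.60 = 1560 N·m.
Under the same torque, τ_max = 16T/(πd³) is largest where d is smallest — segment BC (d = 110 mm).
τ_max = 16·1560/(π·(0.110)³) = 5.968×10^6 Pa.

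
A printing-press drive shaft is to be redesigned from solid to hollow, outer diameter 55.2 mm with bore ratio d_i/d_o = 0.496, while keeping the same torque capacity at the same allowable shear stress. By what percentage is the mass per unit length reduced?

Equal τ_max and T ⇒ the solid shaft needs d_s³ = d_o³(1−k⁴), so d_s = 55.2·(1−0.496⁴)^(1/3) = 54.06 mm.
Area ratio A_h/A_s = d_o²(1−k²)/d_s² = (1−k²)/(1−k⁴)^(2/3) = 0.7860.
Mass saving = 1 − 0.7860 = 21.4 %.

21.4 %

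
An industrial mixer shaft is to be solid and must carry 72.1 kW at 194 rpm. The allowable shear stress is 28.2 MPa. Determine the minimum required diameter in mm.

ω = 2π·194/60 = 20.32 rad/s, so T = P/ω = 72.1×10³ / 20.32 = 3549 N·m.
For a solid shaft τ_max = 16T/(πd³), so d = (16T/(π τ_allow))^(1/3) = (16·3549/(π·2.82×10^7))^(1/3) = 0.08622 m.

86.2 mm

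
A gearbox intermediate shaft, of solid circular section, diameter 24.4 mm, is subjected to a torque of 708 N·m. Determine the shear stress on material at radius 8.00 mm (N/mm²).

J = πd⁴/32 = π(0.0244)⁴/32 = 3.480×10^-8 m⁴.
Shear stress varies linearly with radius: τ = T·r/J = 708.0 × 0.00800 / 3.480×10^-8 = 1.628×10^8 Pa.

163 N/mm²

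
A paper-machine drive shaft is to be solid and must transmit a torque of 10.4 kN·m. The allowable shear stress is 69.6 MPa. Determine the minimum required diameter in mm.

91.3 mm

For a solid shaft τ_max = 16T/(πd³), so d = (16T/(π τ_allow))^(1/3) = (16·10400/(π·6.96×10^7))^(1/3) = 0.09130 m.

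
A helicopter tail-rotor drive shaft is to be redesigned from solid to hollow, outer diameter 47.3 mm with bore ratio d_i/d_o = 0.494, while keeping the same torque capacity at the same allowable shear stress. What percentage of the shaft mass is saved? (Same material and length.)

Equal τ_max and T ⇒ the solid shaft needs d_s³ = d_o³(1−k⁴), so d_s = 47.3·(1−0.494⁴)^(1/3) = 46.34 mm.
Area ratio A_h/A_s = d_o²(1−k²)/d_s² = (1−k²)/(1−k⁴)^(2/3) = 0.7876.
Mass saving = 1 − 0.7876 = 21.2 %.

21.2 %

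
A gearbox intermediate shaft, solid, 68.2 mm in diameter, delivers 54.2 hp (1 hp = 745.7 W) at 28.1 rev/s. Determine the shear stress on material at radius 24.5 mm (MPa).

2.64 MPa

ω = 2π·28.1 = 176.6 rad/s, so T = P/ω = 54.2×745.7 / 176.6 = 228.9 N·m.
J = πd⁴/32 = π(0.0682)⁴/32 = 2.124×10^-6 m⁴.
Shear stress varies linearly with radius: τ = T·r/J = 228.9 × 0.0245 / 2.124×10^-6 = 2.641×10^6 Pa.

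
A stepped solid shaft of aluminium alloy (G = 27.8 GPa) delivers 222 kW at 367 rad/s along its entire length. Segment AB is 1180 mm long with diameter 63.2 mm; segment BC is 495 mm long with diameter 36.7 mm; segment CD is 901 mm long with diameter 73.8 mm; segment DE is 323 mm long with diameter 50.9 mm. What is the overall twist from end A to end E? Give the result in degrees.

ω = 367 rad/s, so T = P/ω = 222×10³ / 367.0 = 604.9 N·m.
J_AB = π(0.0632)⁴/32 = 1.57×10^-6 m⁴; J_BC = π(0.0367)⁴/32 = 1.78×10^-7 m⁴; J_CD = π(0.0738)⁴/32 = 2.91×10^-6 m⁴; J_DE = π(0.0509)⁴/32 = 6.59×10^-7 m⁴.
θ = (T/G)·Σ L_i/J_i = (604.9/27.8×10⁹)·(1.18/1.57×10^-6 + 0.495/1.78×10^-7 + 0.901/2.91×10^-6 + 0.323/6.59×10^-7) = 0.09427 rad.

5.40°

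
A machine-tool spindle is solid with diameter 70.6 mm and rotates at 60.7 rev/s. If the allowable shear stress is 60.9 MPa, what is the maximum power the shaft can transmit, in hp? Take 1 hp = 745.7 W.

J = πd⁴/32 = π(0.0706)⁴/32 = 2.439×10^-6 m⁴.
T_max = τ_allow·J/r = 6.09×10^7 × 2.439×10^-6 / 0.0353 = 4208 N·m.
ω = 2π·60.7 = 381.4 rad/s, so P_max = T_max·ω = 1.605×10^6 W.

2150 hp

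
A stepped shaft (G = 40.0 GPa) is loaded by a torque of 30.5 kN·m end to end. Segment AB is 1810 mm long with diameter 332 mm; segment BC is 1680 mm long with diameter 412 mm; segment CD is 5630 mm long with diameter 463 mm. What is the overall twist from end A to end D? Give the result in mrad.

J_AB = π(0.332)⁴/32 = 1.19×10^-3 m⁴; J_BC = π(0.412)⁴/32 = 2.83×10^-3 m⁴; J_CD = π(0.463)⁴/32 = 4.51×10^-3 m⁴.
θ = (T/G)·Σ L_i/J_i = (30500/40.0×10⁹)·(1.81/1.19×10^-3 + 1.68/2.83×10^-3 + 5.63/4.51×10^-3) = 2.561×10^-3 rad.

2.56 mrad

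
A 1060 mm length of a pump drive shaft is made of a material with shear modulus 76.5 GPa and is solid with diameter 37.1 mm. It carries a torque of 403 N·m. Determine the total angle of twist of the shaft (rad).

J = πd⁴/32 = π(0.0371)⁴/32 = 1.860×10^-7 m⁴.
θ = T·L/(G·J) = 403.0 × 1.06 / (76.5×10⁹ × 1.860×10^-7) = 0.03002 rad.

0.0300 rad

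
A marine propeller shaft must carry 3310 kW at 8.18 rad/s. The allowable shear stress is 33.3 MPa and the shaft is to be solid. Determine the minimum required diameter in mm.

396 mm

ω = 8.18 rad/s, so T = P/ω = 3310×10³ / 8.180 = 404600 N·m.
For a solid shaft τ_max = 16T/(πd³), so d = (16T/(π τ_allow))^(1/3) = (16·404600/(π·3.33×10^7))^(1/3) = 0.3955 m.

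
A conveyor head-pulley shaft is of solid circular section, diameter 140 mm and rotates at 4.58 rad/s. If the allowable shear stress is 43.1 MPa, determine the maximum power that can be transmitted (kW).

106 kW

J = πd⁴/32 = π(0.140)⁴/32 = 3.771×10^-5 m⁴.
T_max = τ_allow·J/r = 4.31×10^7 × 3.771×10^-5 / 0.0700 = 23220 N·m.
ω = 4.58 rad/s, so P_max = T_max·ω = 1.064×10^5 W.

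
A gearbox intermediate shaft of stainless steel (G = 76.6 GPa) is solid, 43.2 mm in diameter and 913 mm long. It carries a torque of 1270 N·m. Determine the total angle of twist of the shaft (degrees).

J = πd⁴/32 = π(0.0432)⁴/32 = 3.419×10^-7 m⁴.
θ = T·L/(G·J) = 1270 × 0.913 / (76.6×10⁹ × 3.419×10^-7) = 0.04427 rad.

2.54°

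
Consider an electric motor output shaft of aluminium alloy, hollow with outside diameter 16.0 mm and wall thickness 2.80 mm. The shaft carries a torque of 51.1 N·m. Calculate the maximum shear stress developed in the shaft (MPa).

77.3 MPa

J = π(d_o⁴ − d_i⁴)/32 = π(0.0160⁴ − 0.0104⁴)/32 = 5.285×10^-9 m⁴.
τ_max = T·r/J = 51.10 × 0.00800 / 5.285×10^-9 = 7.734×10^7 Pa.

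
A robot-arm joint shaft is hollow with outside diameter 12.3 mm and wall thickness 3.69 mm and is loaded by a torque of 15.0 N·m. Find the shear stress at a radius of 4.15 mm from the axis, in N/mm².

J = π(d_o⁴ − d_i⁴)/32 = π(0.0123⁴ − 0.00492⁴)/32 = 2.190×10^-9 m⁴.
Shear stress varies linearly with radius: τ = T·r/J = 15.00 × 0.00415 / 2.190×10^-9 = 2.843×10^7 Pa.

28.4 N/mm²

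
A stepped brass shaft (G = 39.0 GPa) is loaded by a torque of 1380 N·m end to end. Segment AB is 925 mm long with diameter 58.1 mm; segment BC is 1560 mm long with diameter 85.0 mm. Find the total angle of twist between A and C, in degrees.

J_AB = π(0.0581)⁴/32 = 1.12×10^-6 m⁴; J_BC = π(0.0850)⁴/32 = 5.12×10^-6 m⁴.
θ = (T/G)·Σ L_i/J_i = (1380/39.0×10⁹)·(0.925/1.12×10^-6 + 1.56/5.12×10^-6) = 0.04003 rad.

2.29°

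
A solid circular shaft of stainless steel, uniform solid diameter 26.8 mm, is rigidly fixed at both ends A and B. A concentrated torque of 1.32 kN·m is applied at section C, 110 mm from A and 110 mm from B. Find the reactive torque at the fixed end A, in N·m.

With uniform GJ and both ends fixed, compatibility θ_AC = θ_CB gives T_A·a = T_B·b, together with T_A + T_B = T₀.
T_A = T₀·b/(a+b) = 1320·110/220.0 = 660.0 N·m; T_B = 660.0 N·m.

660 N·m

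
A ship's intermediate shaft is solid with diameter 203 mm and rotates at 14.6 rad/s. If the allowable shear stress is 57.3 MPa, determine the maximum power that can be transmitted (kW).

1370 kW

J = πd⁴/32 = π(0.203)⁴/32 = 1.667×10^-4 m⁴.
T_max = τ_allow·J/r = 5.73×10^7 × 1.667×10^-4 / 0.102 = 94120 N·m.
ω = 14.6 rad/s, so P_max = T_max·ω = 1.374×10^6 W.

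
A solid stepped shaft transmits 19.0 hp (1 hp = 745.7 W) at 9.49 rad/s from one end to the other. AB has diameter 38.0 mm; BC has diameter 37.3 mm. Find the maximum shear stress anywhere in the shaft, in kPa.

147000 kPa

ω = 9.49 rad/s, so T = P/ω = 19.0×745.7 / 9.490 = 1493 N·m.
Under the same torque, τ_max = 16T/(πd³) is largest where d is smallest — segment BC (d = 37.3 mm).
τ_max = 16·1493/(π·(0.0373)³) = 1.465×10^8 Pa.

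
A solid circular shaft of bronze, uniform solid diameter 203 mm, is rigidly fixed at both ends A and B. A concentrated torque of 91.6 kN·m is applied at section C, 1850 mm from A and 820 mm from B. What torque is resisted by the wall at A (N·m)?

28100 N·m

With uniform GJ and both ends fixed, compatibility θ_AC = θ_CB gives T_A·a = T_B·b, together with T_A + T_B = T₀.
T_A = T₀·b/(a+b) = 91600·820/2670 = 28130 N·m; T_B = 63470 N·m.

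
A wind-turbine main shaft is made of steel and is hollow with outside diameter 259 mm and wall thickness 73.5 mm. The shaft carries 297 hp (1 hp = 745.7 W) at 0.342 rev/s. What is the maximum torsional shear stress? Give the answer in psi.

4540 psi

ω = 2π·0.342 = 2.149 rad/s, so T = P/ω = 297×745.7 / 2.149 = 103100 N·m.
J = π(d_o⁴ − d_i⁴)/32 = π(0.259⁴ − 0.112⁴)/32 = 4.263×10^-4 m⁴.
τ_max = T·r/J = 103100 × 0.130 / 4.263×10^-4 = 3.131×10^7 Pa.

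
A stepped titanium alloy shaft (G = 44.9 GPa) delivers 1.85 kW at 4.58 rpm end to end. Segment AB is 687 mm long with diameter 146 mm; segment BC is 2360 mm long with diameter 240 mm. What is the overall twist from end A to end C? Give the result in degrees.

0.111°

ω = 2π·4.58/60 = 0.4796 rad/s, so T = P/ω = 1.85×10³ / 0.4796 = 3857 N·m.
J_AB = π(0.146)⁴/32 = 4.46×10^-5 m⁴; J_BC = π(0.240)⁴/32 = 3.26×10^-4 m⁴.
θ = (T/G)·Σ L_i/J_i = (3857/44.9×10⁹)·(0.687/4.46×10^-5 + 2.36/3.26×10^-4) = 1.945×10^-3 rad.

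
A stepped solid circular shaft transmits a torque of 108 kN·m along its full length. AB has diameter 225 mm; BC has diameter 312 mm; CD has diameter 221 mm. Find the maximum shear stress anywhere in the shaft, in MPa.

Under the same torque, τ_max = 16T/(πd³) is largest where d is smallest — segment CD (d = 221 mm).
τ_max = 16·108000/(π·(0.221)³) = 5.096×10^7 Pa.

51.0 MPa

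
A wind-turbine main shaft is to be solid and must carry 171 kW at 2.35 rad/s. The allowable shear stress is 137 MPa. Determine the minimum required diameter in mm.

ω = 2.35 rad/s, so T = P/ω = 171×10³ / 2.350 = 72770 N·m.
For a solid shaft τ_max = 16T/(πd³), so d = (16T/(π τ_allow))^(1/3) = (16·72770/(π·1.37×10^8))^(1/3) = 0.1393 m.

139 mm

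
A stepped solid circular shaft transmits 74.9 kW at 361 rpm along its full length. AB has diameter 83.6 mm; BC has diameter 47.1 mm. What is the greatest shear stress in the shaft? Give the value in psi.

14000 psi

ω = 2π·361/60 = 37.80 rad/s, so T = P/ω = 74.9×10³ / 37.80 = 1981 N·m.
Under the same torque, τ_max = 16T/(πd³) is largest where d is smallest — segment BC (d = 47.1 mm).
τ_max = 16·1981/(π·(0.0471)³) = 9.657×10^7 Pa.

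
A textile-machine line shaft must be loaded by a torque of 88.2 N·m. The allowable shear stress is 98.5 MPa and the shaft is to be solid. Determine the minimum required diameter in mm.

16.6 mm

For a solid shaft τ_max = 16T/(πd³), so d = (16T/(π τ_allow))^(1/3) = (16·88.20/(π·9.85×10^7))^(1/3) = 0.01658 m.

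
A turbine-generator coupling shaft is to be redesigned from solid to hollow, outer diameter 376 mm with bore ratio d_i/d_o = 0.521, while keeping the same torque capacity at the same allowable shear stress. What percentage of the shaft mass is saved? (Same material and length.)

Equal τ_max and T ⇒ the solid shaft needs d_s³ = d_o³(1−k⁴), so d_s = 376·(1−0.521⁴)^(1/3) = 366.5 mm.
Area ratio A_h/A_s = d_o²(1−k²)/d_s² = (1−k²)/(1−k⁴)^(2/3) = 0.7667.
Mass saving = 1 − 0.7667 = 23.3 %.

23.3 %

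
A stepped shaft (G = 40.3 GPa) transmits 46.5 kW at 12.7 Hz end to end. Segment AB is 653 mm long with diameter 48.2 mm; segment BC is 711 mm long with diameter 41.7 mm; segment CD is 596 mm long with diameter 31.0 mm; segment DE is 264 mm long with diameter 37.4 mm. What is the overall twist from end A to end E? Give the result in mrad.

ω = 2π·12.7 = 79.80 rad/s, so T = P/ω = 46.5×10³ / 79.80 = 582.7 N·m.
J_AB = π(0.0482)⁴/32 = 5.30×10^-7 m⁴; J_BC = π(0.0417)⁴/32 = 2.97×10^-7 m⁴; J_CD = π(0.0310)⁴/32 = 9.07×10^-8 m⁴; J_DE = π(0.0374)⁴/32 = 1.92×10^-7 m⁴.
θ = (T/G)·Σ L_i/J_i = (582.7/40.3×10⁹)·(0.653/5.30×10^-7 + 0.711/2.97×10^-7 + 0.596/9.07×10^-8 + 0.264/1.92×10^-7) = 0.1674 rad.

167 mrad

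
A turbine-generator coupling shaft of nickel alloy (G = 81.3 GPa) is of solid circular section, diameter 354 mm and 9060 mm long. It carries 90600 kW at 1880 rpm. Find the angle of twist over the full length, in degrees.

ω = 2π·1880/60 = 196.9 rad/s, so T = P/ω = 90600×10³ / 196.9 = 460200 N·m.
J = πd⁴/32 = π(0.354)⁴/32 = 1.542×10^-3 m⁴.
θ = T·L/(G·J) = 460200 × 9.06 / (81.3×10⁹ × 1.542×10^-3) = 0.03326 rad.

1.91°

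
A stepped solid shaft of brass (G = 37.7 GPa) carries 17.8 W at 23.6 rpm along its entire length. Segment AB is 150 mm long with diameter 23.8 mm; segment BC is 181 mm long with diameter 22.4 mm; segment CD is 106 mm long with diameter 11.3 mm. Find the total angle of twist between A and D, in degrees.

ω = 2π·23.6/60 = 2.471 rad/s, so T = P/ω = 17.8 / 2.471 = 7.202 N·m.
J_AB = π(0.0238)⁴/32 = 3.15×10^-8 m⁴; J_BC = π(0.0224)⁴/32 = 2.47×10^-8 m⁴; J_CD = π(0.0113)⁴/32 = 1.60×10^-9 m⁴.
θ = (T/G)·Σ L_i/J_i = (7.202/37.7×10⁹)·(0.150/3.15×10^-8 + 0.181/2.47×10^-8 + 0.106/1.60×10^-9) = 0.01496 rad.

0.857°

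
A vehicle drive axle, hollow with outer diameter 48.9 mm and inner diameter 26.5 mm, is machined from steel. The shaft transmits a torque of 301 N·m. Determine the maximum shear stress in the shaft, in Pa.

1.43e7 Pa

J = π(d_o⁴ − d_i⁴)/32 = π(0.0489⁴ − 0.0265⁴)/32 = 5.129×10^-7 m⁴.
τ_max = T·r/J = 301.0 × 0.0244 / 5.129×10^-7 = 1.435×10^7 Pa.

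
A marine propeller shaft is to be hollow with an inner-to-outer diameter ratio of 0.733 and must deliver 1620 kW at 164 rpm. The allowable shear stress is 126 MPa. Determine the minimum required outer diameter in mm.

ω = 2π·164/60 = 17.17 rad/s, so T = P/ω = 1620×10³ / 17.17 = 94330 N·m.
For a hollow shaft with d_i/d_o = 0.733: τ_max = 16T/(π d_o³ (1−k⁴)), so d_o = [16T/(π τ_allow (1−k⁴))]^(1/3) = [16·94330/(π·1.26×10^8·0.7113)]^(1/3) = 0.1750 m.

175 mm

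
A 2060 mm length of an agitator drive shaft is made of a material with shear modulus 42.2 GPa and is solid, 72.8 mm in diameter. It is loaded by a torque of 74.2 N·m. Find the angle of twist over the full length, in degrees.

J = πd⁴/32 = π(0.0728)⁴/32 = 2.758×10^-6 m⁴.
θ = T·L/(G·J) = 74.20 × 2.06 / (42.2×10⁹ × 2.758×10^-6) = 1.314×10^-3 rad.

0.0753°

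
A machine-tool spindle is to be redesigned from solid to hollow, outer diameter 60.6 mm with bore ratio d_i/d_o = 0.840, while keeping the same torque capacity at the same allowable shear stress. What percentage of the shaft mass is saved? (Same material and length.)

53.4 %

Equal τ_max and T ⇒ the solid shaft needs d_s³ = d_o³(1−k⁴), so d_s = 60.6·(1−0.840⁴)^(1/3) = 48.17 mm.
Area ratio A_h/A_s = d_o²(1−k²)/d_s² = (1−k²)/(1−k⁴)^(2/3) = 0.4660.
Mass saving = 1 − 0.4660 = 53.4 %.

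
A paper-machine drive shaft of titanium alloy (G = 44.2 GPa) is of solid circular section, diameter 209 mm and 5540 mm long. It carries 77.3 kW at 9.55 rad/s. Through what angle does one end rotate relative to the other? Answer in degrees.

0.310°

ω = 9.55 rad/s, so T = P/ω = 77.3×10³ / 9.550 = 8094 N·m.
J = πd⁴/32 = π(0.209)⁴/32 = 1.873×10^-4 m⁴.
θ = T·L/(G·J) = 8094 × 5.54 / (44.2×10⁹ × 1.873×10^-4) = 5.416×10^-3 rad.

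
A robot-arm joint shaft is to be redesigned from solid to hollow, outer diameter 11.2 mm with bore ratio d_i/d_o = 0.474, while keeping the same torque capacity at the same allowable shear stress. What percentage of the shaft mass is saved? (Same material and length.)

19.7 %

Equal τ_max and T ⇒ the solid shaft needs d_s³ = d_o³(1−k⁴), so d_s = 11.2·(1−0.474⁴)^(1/3) = 11.01 mm.
Area ratio A_h/A_s = d_o²(1−k²)/d_s² = (1−k²)/(1−k⁴)^(2/3) = 0.8026.
Mass saving = 1 − 0.8026 = 19.7 %.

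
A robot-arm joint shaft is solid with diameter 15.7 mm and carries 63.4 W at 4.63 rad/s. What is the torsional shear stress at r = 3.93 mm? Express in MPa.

ω = 4.63 rad/s, so T = P/ω = 63.4 / 4.630 = 13.69 N·m.
J = πd⁴/32 = π(0.0157)⁴/32 = 5.965×10^-9 m⁴.
Shear stress varies linearly with radius: τ = T·r/J = 13.69 × 0.00393 / 5.965×10^-9 = 9.022×10^6 Pa.

9.02 MPa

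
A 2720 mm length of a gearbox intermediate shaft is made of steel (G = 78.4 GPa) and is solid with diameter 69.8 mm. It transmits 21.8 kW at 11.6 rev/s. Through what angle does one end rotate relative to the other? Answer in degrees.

0.255°

ω = 2π·11.6 = 72.88 rad/s, so T = P/ω = 21.8×10³ / 72.88 = 299.1 N·m.
J = πd⁴/32 = π(0.0698)⁴/32 = 2.330×10^-6 m⁴.
θ = T·L/(G·J) = 299.1 × 2.72 / (78.4×10⁹ × 2.330×10^-6) = 4.453×10^-3 rad.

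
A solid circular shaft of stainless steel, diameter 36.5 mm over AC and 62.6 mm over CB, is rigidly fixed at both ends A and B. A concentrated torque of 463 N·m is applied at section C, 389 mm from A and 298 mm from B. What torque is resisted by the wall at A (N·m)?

Compatibility: T_A·a/J_AC = T_B·b/J_CB with T_A + T_B = T₀.
J_AC = 1.74×10^-7 m⁴, J_CB = 1.51×10^-6 m⁴, so T_A = T₀·(J_AC/a)/((J_AC/a)+(J_CB/b)) = 37.66 N·m, T_B = 425.3 N·m.

37.7 N·m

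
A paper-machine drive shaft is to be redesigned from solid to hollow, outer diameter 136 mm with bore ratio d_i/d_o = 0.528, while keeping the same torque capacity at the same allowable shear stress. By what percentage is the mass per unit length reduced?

23.9 %

Equal τ_max and T ⇒ the solid shaft needs d_s³ = d_o³(1−k⁴), so d_s = 136·(1−0.528⁴)^(1/3) = 132.4 mm.
Area ratio A_h/A_s = d_o²(1−k²)/d_s² = (1−k²)/(1−k⁴)^(2/3) = 0.7612.
Mass saving = 1 − 0.7612 = 23.9 %.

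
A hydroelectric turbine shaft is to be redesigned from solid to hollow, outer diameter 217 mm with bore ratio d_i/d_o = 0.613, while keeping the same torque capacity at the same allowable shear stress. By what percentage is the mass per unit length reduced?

30.9 %

Equal τ_max and T ⇒ the solid shaft needs d_s³ = d_o³(1−k⁴), so d_s = 217·(1−0.613⁴)^(1/3) = 206.3 mm.
Area ratio A_h/A_s = d_o²(1−k²)/d_s² = (1−k²)/(1−k⁴)^(2/3) = 0.6909.
Mass saving = 1 − 0.6909 = 30.9 %.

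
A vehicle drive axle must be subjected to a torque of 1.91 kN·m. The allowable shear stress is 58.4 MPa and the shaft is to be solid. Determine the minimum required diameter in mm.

For a solid shaft τ_max = 16T/(πd³), so d = (16T/(π τ_allow))^(1/3) = (16·1910/(π·5.84×10^7))^(1/3) = 0.05502 m.

55.0 mm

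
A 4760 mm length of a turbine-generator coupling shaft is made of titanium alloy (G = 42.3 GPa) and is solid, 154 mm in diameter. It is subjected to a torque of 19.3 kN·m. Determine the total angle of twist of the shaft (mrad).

J = πd⁴/32 = π(0.154)⁴/32 = 5.522×10^-5 m⁴.
θ = T·L/(G·J) = 19300 × 4.76 / (42.3×10⁹ × 5.522×10^-5) = 0.03933 rad.

39.3 mrad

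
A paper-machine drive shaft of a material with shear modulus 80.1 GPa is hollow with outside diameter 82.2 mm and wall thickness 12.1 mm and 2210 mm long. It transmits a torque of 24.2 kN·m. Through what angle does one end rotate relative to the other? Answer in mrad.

198 mrad

J = π(d_o⁴ − d_i⁴)/32 = π(0.0822⁴ − 0.0580⁴)/32 = 3.371×10^-6 m⁴.
θ = T·L/(G·J) = 24200 × 2.21 / (80.1×10⁹ × 3.371×10^-6) = 0.1981 rad.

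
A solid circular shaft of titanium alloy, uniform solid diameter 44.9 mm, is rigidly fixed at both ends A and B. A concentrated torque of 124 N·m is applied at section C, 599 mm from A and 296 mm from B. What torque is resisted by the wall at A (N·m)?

With uniform GJ and both ends fixed, compatibility θ_AC = θ_CB gives T_A·a = T_B·b, together with T_A + T_B = T₀.
T_A = T₀·b/(a+b) = 124.0·296/895.0 = 41.01 N·m; T_B = 82.99 N·m.

41.0 N·m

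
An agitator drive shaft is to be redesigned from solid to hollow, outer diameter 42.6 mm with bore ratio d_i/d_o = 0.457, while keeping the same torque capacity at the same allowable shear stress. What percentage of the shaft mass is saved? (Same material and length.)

Equal τ_max and T ⇒ the solid shaft needs d_s³ = d_o³(1−k⁴), so d_s = 42.6·(1−0.457⁴)^(1/3) = 41.97 mm.
Area ratio A_h/A_s = d_o²(1−k²)/d_s² = (1−k²)/(1−k⁴)^(2/3) = 0.8150.
Mass saving = 1 − 0.8150 = 18.5 %.

18.5 %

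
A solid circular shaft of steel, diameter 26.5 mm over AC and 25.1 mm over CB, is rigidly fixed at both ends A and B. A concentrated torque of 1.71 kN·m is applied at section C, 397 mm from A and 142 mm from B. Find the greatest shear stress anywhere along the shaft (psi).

55300 psi

Compatibility: T_A·a/J_AC = T_B·b/J_CB with T_A + T_B = T₀.
J_AC = 4.84×10^-8 m⁴, J_CB = 3.90×10^-8 m⁴, so T_A = T₀·(J_AC/a)/((J_AC/a)+(J_CB/b)) = 526.1 N·m, T_B = 1184 N·m.
τ in each portion: τ_AC = 1.44×10^8 Pa, τ_CB = 3.81×10^8 Pa; maximum is in CB.
τ_max = T_CB·r/J = 1184·0.0126/3.90×10^-8 = 3.813×10^8 Pa.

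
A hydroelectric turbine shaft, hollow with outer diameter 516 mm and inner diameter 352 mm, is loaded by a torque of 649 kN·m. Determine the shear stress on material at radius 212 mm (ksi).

3.66 ksi

J = π(d_o⁴ − d_i⁴)/32 = π(0.516⁴ − 0.352⁴)/32 = 5.453×10^-3 m⁴.
Shear stress varies linearly with radius: τ = T·r/J = 649000 × 0.212 / 5.453×10^-3 = 2.523×10^7 Pa.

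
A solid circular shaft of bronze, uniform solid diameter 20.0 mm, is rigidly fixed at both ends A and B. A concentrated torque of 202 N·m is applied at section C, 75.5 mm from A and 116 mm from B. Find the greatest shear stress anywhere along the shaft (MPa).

With uniform GJ and both ends fixed, compatibility θ_AC = θ_CB gives T_A·a = T_B·b, together with T_A + T_B = T₀.
T_A = T₀·b/(a+b) = 202.0·116/191.5 = 122.4 N·m; T_B = 79.64 N·m.
τ in each portion: τ_AC = 7.79×10^7 Pa, τ_CB = 5.07×10^7 Pa; maximum is in AC.
τ_max = T_AC·r/J = 122.4·0.0100/1.57×10^-8 = 7.790×10^7 Pa.

77.9 MPa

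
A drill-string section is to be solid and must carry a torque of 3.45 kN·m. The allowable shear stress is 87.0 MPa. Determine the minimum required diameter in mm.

58.7 mm

For a solid shaft τ_max = 16T/(πd³), so d = (16T/(π τ_allow))^(1/3) = (16·3450/(π·8.70×10^7))^(1/3) = 0.05867 m.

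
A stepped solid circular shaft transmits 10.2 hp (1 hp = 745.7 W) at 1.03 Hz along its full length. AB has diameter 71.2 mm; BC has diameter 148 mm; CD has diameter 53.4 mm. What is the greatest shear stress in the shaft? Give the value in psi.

5700 psi

ω = 2π·1.03 = 6.472 rad/s, so T = P/ω = 10.2×745.7 / 6.472 = 1175 N·m.
Under the same torque, τ_max = 16T/(πd³) is largest where d is smallest — segment CD (d = 53.4 mm).
τ_max = 16·1175/(π·(0.0534)³) = 3.931×10^7 Pa.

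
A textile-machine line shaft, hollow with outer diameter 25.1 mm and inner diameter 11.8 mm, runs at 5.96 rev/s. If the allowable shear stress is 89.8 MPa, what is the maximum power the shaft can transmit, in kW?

9.93 kW

J = π(d_o⁴ − d_i⁴)/32 = π(0.0251⁴ − 0.0118⁴)/32 = 3.706×10^-8 m⁴.
T_max = τ_allow·J/r = 8.98×10^7 × 3.706×10^-8 / 0.0126 = 265.2 N·m.
ω = 2π·5.96 = 37.45 rad/s, so P_max = T_max·ω = 9931 W.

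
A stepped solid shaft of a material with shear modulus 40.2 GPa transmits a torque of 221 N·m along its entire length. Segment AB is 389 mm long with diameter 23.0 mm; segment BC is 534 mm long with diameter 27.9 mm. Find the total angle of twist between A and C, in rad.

J_AB = π(0.0230)⁴/32 = 2.75×10^-8 m⁴; J_BC = π(0.0279)⁴/32 = 5.95×10^-8 m⁴.
θ = (T/G)·Σ L_i/J_i = (221.0/40.2×10⁹)·(0.389/2.75×10^-8 + 0.534/5.95×10^-8) = 0.1272 rad.

0.127 rad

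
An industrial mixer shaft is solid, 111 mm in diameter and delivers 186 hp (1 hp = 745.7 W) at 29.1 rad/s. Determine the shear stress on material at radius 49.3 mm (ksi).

2.29 ksi

ω = 29.1 rad/s, so T = P/ω = 186×745.7 / 29.10 = 4766 N·m.
J = πd⁴/32 = π(0.111)⁴/32 = 1.490×10^-5 m⁴.
Shear stress varies linearly with radius: τ = T·r/J = 4766 × 0.0493 / 1.490×10^-5 = 1.577×10^7 Pa.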